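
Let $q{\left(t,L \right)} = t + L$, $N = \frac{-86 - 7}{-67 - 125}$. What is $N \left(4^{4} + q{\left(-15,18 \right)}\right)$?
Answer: $\frac{8029}{64} \approx 125.45$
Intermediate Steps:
$N = \frac{31}{64}$ ($N = - \frac{93}{-192} = \left(-93\right) \left(- \frac{1}{192}\right) = \frac{31}{64} \approx 0.48438$)
$q{\left(t,L \right)} = L + t$
$N \left(4^{4} + q{\left(-15,18 \right)}\right) = \frac{31 \left(4^{4} + \left(18 - 15\right)\right)}{64} = \frac{31 \left(256 + 3\right)}{64} = \frac{31}{64} \cdot 259 = \frac{8029}{64}$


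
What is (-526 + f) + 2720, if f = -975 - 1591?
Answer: -372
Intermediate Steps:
f = -2566
(-526 + f) + 2720 = (-526 - 2566) + 2720 = -3092 + 2720 = -372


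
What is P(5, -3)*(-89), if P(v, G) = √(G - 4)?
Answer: -89*I*√7 ≈ -235.47*I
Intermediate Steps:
P(v, G) = √(-4 + G)
P(5, -3)*(-89) = √(-4 - 3)*(-89) = √(-7)*(-89) = (I*√7)*(-89) = -89*I*√7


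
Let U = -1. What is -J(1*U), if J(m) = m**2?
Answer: -1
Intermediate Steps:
-J(1*U) = -(1*(-1))**2 = -1*(-1)**2 = -1*1 = -1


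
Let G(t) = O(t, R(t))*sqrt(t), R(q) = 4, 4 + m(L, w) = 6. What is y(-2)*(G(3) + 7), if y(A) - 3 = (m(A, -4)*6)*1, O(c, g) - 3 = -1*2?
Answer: 105 + 15*sqrt(3) ≈ 130.98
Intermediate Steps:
m(L, w) = 2 (m(L, w) = -4 + 6 = 2)
O(c, g) = 1 (O(c, g) = 3 - 1*2 = 3 - 2 = 1)
y(A) = 15 (y(A) = 3 + (2*6)*1 = 3 + 12*1 = 3 + 12 = 15)
G(t) = sqrt(t) (G(t) = 1*sqrt(t) = sqrt(t))
y(-2)*(G(3) + 7) = 15*(sqrt(3) + 7) = 15*(7 + sqrt(3)) = 105 + 15*sqrt(3)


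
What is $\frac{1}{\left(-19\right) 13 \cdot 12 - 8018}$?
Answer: $- \frac{1}{10982} \approx -9.1058 \cdot 10^{-5}$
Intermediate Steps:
$\frac{1}{\left(-19\right) 13 \cdot 12 - 8018} = \frac{1}{\left(-247\right) 12 - 8018} = \frac{1}{-2964 - 8018} = \frac{1}{-10982} = - \frac{1}{10982}$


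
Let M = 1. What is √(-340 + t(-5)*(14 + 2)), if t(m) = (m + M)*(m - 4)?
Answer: 2*√59 ≈ 15.362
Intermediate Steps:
t(m) = (1 + m)*(-4 + m) (t(m) = (m + 1)*(m - 4) = (1 + m)*(-4 + m))
√(-340 + t(-5)*(14 + 2)) = √(-340 + (-4 + (-5)² - 3*(-5))*(14 + 2)) = √(-340 + (-4 + 25 + 15)*16) = √(-340 + 36*16) = √(-340 + 576) = √236 = 2*√59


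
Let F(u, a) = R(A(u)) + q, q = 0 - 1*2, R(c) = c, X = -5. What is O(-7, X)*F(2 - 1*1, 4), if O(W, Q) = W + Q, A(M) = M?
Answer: 12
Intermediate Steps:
q = -2 (q = 0 - 2 = -2)
O(W, Q) = Q + W
F(u, a) = -2 + u (F(u, a) = u - 2 = -2 + u)
O(-7, X)*F(2 - 1*1, 4) = (-5 - 7)*(-2 + (2 - 1*1)) = -12*(-2 + (2 - 1)) = -12*(-2 + 1) = -12*(-1) = 12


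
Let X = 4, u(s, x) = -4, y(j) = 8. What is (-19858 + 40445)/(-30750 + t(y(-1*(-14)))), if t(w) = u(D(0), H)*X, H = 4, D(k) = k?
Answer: -20587/30766 ≈ -0.66915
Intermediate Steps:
t(w) = -16 (t(w) = -4*4 = -16)
(-19858 + 40445)/(-30750 + t(y(-1*(-14)))) = (-19858 + 40445)/(-30750 - 16) = 20587/(-30766) = 20587*(-1/30766) = -20587/30766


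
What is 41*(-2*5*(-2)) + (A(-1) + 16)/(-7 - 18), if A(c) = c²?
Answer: 20483/25 ≈ 819.32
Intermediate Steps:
41*(-2*5*(-2)) + (A(-1) + 16)/(-7 - 18) = 41*(-2*5*(-2)) + ((-1)² + 16)/(-7 - 18) = 41*(-10*(-2)) + (1 + 16)/(-25) = 41*20 + 17*(-1/25) = 820 - 17/25 = 20483/25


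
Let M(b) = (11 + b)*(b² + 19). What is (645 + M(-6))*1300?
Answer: 1196000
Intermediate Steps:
M(b) = (11 + b)*(19 + b²)
(645 + M(-6))*1300 = (645 + (209 + (-6)³ + 11*(-6)² + 19*(-6)))*1300 = (645 + (209 - 216 + 11*36 - 114))*1300 = (645 + (209 - 216 + 396 - 114))*1300 = (645 + 275)*1300 = 920*1300 = 1196000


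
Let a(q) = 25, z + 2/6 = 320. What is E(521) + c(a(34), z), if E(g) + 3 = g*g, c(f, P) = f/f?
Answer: 271439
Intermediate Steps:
z = 959/3 (z = -1/3 + 320 = 959/3 ≈ 319.67)
c(f, P) = 1
E(g) = -3 + g**2 (E(g) = -3 + g*g = -3 + g**2)
E(521) + c(a(34), z) = (-3 + 521**2) + 1 = (-3 + 271441) + 1 = 271438 + 1 = 271439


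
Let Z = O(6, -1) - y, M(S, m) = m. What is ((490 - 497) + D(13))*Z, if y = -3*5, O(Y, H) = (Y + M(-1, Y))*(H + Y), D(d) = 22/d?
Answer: -5175/13 ≈ -398.08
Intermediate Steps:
O(Y, H) = 2*Y*(H + Y) (O(Y, H) = (Y + Y)*(H + Y) = (2*Y)*(H + Y) = 2*Y*(H + Y))
y = -15
Z = 75 (Z = 2*6*(-1 + 6) - 1*(-15) = 2*6*5 + 15 = 60 + 15 = 75)
((490 - 497) + D(13))*Z = ((490 - 497) + 22/13)*75 = (-7 + 22*(1/13))*75 = (-7 + 22/13)*75 = -69/13*75 = -5175/13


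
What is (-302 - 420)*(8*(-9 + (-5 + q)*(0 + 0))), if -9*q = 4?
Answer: 51984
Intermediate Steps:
q = -4/9 (q = -⅑*4 = -4/9 ≈ -0.44444)
(-302 - 420)*(8*(-9 + (-5 + q)*(0 + 0))) = (-302 - 420)*(8*(-9 + (-5 - 4/9)*(0 + 0))) = -5776*(-9 - 49/9*0) = -5776*(-9 + 0) = -5776*(-9) = -722*(-72) = 51984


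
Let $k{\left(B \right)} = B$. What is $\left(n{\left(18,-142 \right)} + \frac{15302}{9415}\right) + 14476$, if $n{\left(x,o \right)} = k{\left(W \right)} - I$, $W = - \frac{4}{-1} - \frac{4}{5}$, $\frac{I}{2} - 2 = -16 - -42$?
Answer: $\frac{3880278}{269} \approx 14425.0$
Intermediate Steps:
$I = 56$ ($I = 4 + 2 \left(-16 - -42\right) = 4 + 2 \left(-16 + 42\right) = 4 + 2 \cdot 26 = 4 + 52 = 56$)
$W = \frac{16}{5}$ ($W = \left(-4\right) \left(-1\right) - \frac{4}{5} = 4 - \frac{4}{5} = \frac{16}{5} \approx 3.2$)
$n{\left(x,o \right)} = - \frac{264}{5}$ ($n{\left(x,o \right)} = \frac{16}{5} - 56 = - \frac{264}{5}$)
$\left(n{\left(18,-142 \right)} + \frac{15302}{9415}\right) + 14476 = \left(- \frac{264}{5} + \frac{15302}{9415}\right) + 14476 = \left(- \frac{264}{5} + 15302 \cdot \frac{1}{9415}\right) + 14476 = \left(- \frac{264}{5} + \frac{2186}{1345}\right) + 14476 = - \frac{13766}{269} + 14476 = \frac{3880278}{269}$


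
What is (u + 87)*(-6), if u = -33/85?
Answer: -44172/85 ≈ -519.67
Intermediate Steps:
u = -33/85 (u = -33*1/85 = -33/85 ≈ -0.38824)
(u + 87)*(-6) = (-33/85 + 87)*(-6) = (7362/85)*(-6) = -44172/85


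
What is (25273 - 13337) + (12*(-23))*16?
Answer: 7520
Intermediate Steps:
(25273 - 13337) + (12*(-23))*16 = 11936 - 276*16 = 11936 - 4416 = 7520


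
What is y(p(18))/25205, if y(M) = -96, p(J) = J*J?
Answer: -96/25205 ≈ -0.0038088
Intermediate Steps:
p(J) = J**2
y(p(18))/25205 = -96/25205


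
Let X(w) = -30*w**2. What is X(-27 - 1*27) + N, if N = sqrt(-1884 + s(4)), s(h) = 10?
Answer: -87480 + I*sqrt(1874) ≈ -87480.0 + 43.29*I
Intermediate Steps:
N = I*sqrt(1874) (N = sqrt(-1884 + 10) = sqrt(-1874) = I*sqrt(1874) ≈ 43.29*I)
X(-27 - 1*27) + N = -30*(-27 - 1*27)**2 + I*sqrt(1874) = -30*(-27 - 27)**2 + I*sqrt(1874) = -30*(-54)**2 + I*sqrt(1874) = -30*2916 + I*sqrt(1874) = -87480 + I*sqrt(1874)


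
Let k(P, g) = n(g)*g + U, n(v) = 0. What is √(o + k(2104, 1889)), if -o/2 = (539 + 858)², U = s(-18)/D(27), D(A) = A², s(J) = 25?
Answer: I*√2845445897/27 ≈ 1975.7*I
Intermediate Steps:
U = 25/729 (U = 25/(27²) = 25/729 ≈ 0.034294)
k(P, g) = 25/729 (k(P, g) = 0*g + 25/729 = 0 + 25/729 = 25/729)
o = -3903218 (o = -2*(539 + 858)² = -2*1397² = -2*1951609 = -3903218)
√(o + k(2104, 1889)) = √(-3903218 + 25/729) = √(-2845445897/729) = I*√2845445897/27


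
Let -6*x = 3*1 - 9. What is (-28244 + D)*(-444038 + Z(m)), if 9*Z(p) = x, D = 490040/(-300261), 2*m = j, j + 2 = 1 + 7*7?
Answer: 33893214691151884/2702349 ≈ 1.2542e+10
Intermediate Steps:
j = 48 (j = -2 + (1 + 7*7) = -2 + (1 + 49) = -2 + 50 = 48)
m = 24 (m = (½)*48 = 24)
D = -490040/300261 (D = 490040*(-1/300261) = -490040/300261 ≈ -1.6320)
x = 1 (x = -(3*1 - 9)/6 = -(3 - 9)/6 = -⅙*(-6) = 1)
Z(p) = ⅑ (Z(p) = (⅑)*1 = ⅑)
(-28244 + D)*(-444038 + Z(m)) = (-28244 - 490040/300261)*(-444038 + ⅑) = -8481061724/300261*(-3996341/9) = 33893214691151884/2702349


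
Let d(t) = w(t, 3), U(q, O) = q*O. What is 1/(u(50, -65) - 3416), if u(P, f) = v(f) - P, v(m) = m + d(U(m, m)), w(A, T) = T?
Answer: -1/3528 ≈ -0.00028345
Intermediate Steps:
U(q, O) = O*q
d(t) = 3
v(m) = 3 + m (v(m) = m + 3 = 3 + m)
u(P, f) = 3 + f - P (u(P, f) = (3 + f) - P = 3 + f - P)
1/(u(50, -65) - 3416) = 1/((3 - 65 - 1*50) - 3416) = 1/((3 - 65 - 50) - 3416) = 1/(-112 - 3416) = 1/(-3528) = -1/3528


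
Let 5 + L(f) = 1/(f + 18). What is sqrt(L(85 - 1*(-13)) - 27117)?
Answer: I*sqrt(91238379)/58 ≈ 164.69*I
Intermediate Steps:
L(f) = -5 + 1/(18 + f) (L(f) = -5 + 1/(f + 18) = -5 + 1/(18 + f))
sqrt(L(85 - 1*(-13)) - 27117) = sqrt((-89 - 5*(85 - 1*(-13)))/(18 + (85 - 1*(-13))) - 27117) = sqrt((-89 - 5*(85 + 13))/(18 + (85 + 13)) - 27117) = sqrt((-89 - 5*98)/(18 + 98) - 27117) = sqrt((-89 - 490)/116 - 27117) = sqrt((1/116)*(-579) - 27117) = sqrt(-579/116 - 27117) = sqrt(-3146151/116) = I*sqrt(91238379)/58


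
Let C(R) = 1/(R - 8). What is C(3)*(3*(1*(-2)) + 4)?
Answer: 2/5 ≈ 0.40000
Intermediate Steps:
C(R) = 1/(-8 + R)
C(3)*(3*(1*(-2)) + 4) = (3*(1*(-2)) + 4)/(-8 + 3) = (3*(-2) + 4)/(-5) = -(-6 + 4)/5 = -1/5*(-2) = 2/5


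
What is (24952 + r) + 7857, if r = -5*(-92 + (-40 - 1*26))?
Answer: 33599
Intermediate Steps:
r = 790 (r = -5*(-92 + (-40 - 26)) = -5*(-92 - 66) = -5*(-158) = 790)
(24952 + r) + 7857 = (24952 + 790) + 7857 = 25742 + 7857 = 33599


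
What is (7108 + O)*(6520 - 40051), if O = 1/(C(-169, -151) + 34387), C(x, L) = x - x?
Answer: -8195740806207/34387 ≈ -2.3834e+8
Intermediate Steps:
C(x, L) = 0
O = 1/34387 (O = 1/(0 + 34387) = 1/34387 ≈ 2.9081e-5)
(7108 + O)*(6520 - 40051) = (7108 + 1/34387)*(6520 - 40051) = (244422797/34387)*(-33531) = -8195740806207/34387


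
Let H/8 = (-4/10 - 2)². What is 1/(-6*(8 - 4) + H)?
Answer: 25/552 ≈ 0.045290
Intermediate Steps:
H = 1152/25 (H = 8*(-4/10 - 2)² = 8*(-4*⅒ - 2)² = 8*(-⅖ - 2)² = 8*(-12/5)² = 8*(144/25) = 1152/25 ≈ 46.080)
1/(-6*(8 - 4) + H) = 1/(-6*(8 - 4) + 1152/25) = 1/(-6*4 + 1152/25) = 1/(-24 + 1152/25) = 1/(552/25) = 25/552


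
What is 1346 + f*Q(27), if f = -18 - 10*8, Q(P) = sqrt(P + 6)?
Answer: 1346 - 98*sqrt(33) ≈ 783.03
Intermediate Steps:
Q(P) = sqrt(6 + P)
f = -98 (f = -18 - 80 = -98)
1346 + f*Q(27) = 1346 - 98*sqrt(6 + 27) = 1346 - 98*sqrt(33)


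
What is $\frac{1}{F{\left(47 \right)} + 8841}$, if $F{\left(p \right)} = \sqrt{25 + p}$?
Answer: $\frac{2947}{26054403} - \frac{2 \sqrt{2}}{26054403} \approx 0.000113$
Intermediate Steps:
$\frac{1}{F{\left(47 \right)} + 8841} = \frac{1}{\sqrt{25 + 47} + 8841} = \frac{1}{\sqrt{72} + 8841} = \frac{1}{6 \sqrt{2} + 8841} = \frac{1}{8841 + 6 \sqrt{2}}$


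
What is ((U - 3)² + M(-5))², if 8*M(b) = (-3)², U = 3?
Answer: 81/64 ≈ 1.2656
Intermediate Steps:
M(b) = 9/8 (M(b) = (⅛)*(-3)² = (⅛)*9 = 9/8)
((U - 3)² + M(-5))² = ((3 - 3)² + 9/8)² = (0² + 9/8)² = (0 + 9/8)² = (9/8)² = 81/64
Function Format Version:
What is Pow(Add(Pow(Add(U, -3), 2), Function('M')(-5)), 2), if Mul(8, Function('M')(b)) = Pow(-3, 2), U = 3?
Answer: Rational(81, 64) ≈ 1.2656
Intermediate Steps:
Function('M')(b) = Rational(9, 8) (Function('M')(b) = Mul(Rational(1, 8), Pow(-3, 2)) = Mul(Rational(1, 8), 9) = Rational(9, 8))
Pow(Add(Pow(Add(U, -3), 2), Function('M')(-5)), 2) = Pow(Add(Pow(Add(3, -3), 2), Rational(9, 8)), 2) = Pow(Add(Pow(0, 2), Rational(9, 8)), 2) = Pow(Add(0, Rational(9, 8)), 2) = Pow(Rational(9, 8), 2) = Rational(81, 64)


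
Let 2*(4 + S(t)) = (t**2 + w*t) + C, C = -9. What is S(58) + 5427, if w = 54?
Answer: 17333/2 ≈ 8666.5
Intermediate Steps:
S(t) = -17/2 + t**2/2 + 27*t (S(t) = -4 + ((t**2 + 54*t) - 9)/2 = -4 + (-9 + t**2 + 54*t)/2 = -4 + (-9/2 + t**2/2 + 27*t) = -17/2 + t**2/2 + 27*t)
S(58) + 5427 = (-17/2 + (1/2)*58**2 + 27*58) + 5427 = (-17/2 + (1/2)*3364 + 1566) + 5427 = (-17/2 + 1682 + 1566) + 5427 = 6479/2 + 5427 = 17333/2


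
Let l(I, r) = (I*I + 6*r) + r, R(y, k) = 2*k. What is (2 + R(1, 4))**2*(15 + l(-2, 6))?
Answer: 6100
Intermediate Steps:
l(I, r) = I**2 + 7*r (l(I, r) = (I**2 + 6*r) + r = I**2 + 7*r)
(2 + R(1, 4))**2*(15 + l(-2, 6)) = (2 + 2*4)**2*(15 + ((-2)**2 + 7*6)) = (2 + 8)**2*(15 + (4 + 42)) = 10**2*(15 + 46) = 100*61 = 6100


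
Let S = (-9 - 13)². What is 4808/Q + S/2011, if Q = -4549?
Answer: -7467172/9148039 ≈ -0.81626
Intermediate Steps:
S = 484 (S = (-22)² = 484)
4808/Q + S/2011 = 4808/(-4549) + 484/2011 = 4808*(-1/4549) + 484*(1/2011) = -4808/4549 + 484/2011 = -7467172/9148039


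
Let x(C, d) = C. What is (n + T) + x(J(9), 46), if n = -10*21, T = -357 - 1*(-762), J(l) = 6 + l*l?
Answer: 282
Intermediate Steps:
J(l) = 6 + l²
T = 405 (T = -357 + 762 = 405)
n = -210
(n + T) + x(J(9), 46) = (-210 + 405) + (6 + 9²) = 195 + (6 + 81) = 195 + 87 = 282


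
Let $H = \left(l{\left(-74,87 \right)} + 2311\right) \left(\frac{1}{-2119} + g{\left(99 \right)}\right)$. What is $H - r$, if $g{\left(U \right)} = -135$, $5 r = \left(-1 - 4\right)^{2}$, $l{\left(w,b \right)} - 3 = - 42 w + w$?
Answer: $- \frac{1529891563}{2119} \approx -7.2199 \cdot 10^{5}$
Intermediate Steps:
$l{\left(w,b \right)} = 3 - 41 w$ ($l{\left(w,b \right)} = 3 + \left(- 42 w + w\right) = 3 - 41 w$)
$r = 5$ ($r = \frac{\left(-1 - 4\right)^{2}}{5} = \frac{\left(-5\right)^{2}}{5} = \frac{1}{5} \cdot 25 = 5$)
$H = - \frac{1529880968}{2119}$ ($H = \left(\left(3 - -3034\right) + 2311\right) \left(\frac{1}{-2119} - 135\right) = \left(\left(3 + 3034\right) + 2311\right) \left(- \frac{1}{2119} - 135\right) = \left(3037 + 2311\right) \left(- \frac{286066}{2119}\right) = 5348 \left(- \frac{286066}{2119}\right) = - \frac{1529880968}{2119} \approx -7.2198 \cdot 10^{5}$)
$H - r = - \frac{1529880968}{2119} - 5 = - \frac{1529891563}{2119}$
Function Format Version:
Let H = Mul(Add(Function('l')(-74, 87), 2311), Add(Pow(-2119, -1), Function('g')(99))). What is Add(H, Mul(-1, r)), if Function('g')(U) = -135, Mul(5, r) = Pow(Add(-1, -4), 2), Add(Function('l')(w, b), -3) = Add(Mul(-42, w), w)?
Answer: Rational(-1529891563, 2119) ≈ -7.2199e+5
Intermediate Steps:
Function('l')(w, b) = Add(3, Mul(-41, w)) (Function('l')(w, b) = Add(3, Add(Mul(-42, w), w)) = Add(3, Mul(-41, w)))
r = 5 (r = Mul(Rational(1, 5), Pow(Add(-1, -4), 2)) = Mul(Rational(1, 5), Pow(-5, 2)) = Mul(Rational(1, 5), 25) = 5)
H = Rational(-1529880968, 2119) (H = Mul(Add(Add(3, Mul(-41, -74)), 2311), Add(Pow(-2119, -1), -135)) = Mul(Add(Add(3, 3034), 2311), Add(Rational(-1, 2119), -135)) = Mul(Add(3037, 2311), Rational(-286066, 2119)) = Mul(5348, Rational(-286066, 2119)) = Rational(-1529880968, 2119) ≈ -7.2198e+5)
Add(H, Mul(-1, r)) = Add(Rational(-1529880968, 2119), Mul(-1, 5)) = Add(Rational(-1529880968, 2119), -5) = Rational(-1529891563, 2119)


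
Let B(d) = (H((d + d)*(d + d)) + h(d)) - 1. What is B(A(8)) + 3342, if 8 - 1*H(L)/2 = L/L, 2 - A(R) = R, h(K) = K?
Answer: 3349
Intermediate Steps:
A(R) = 2 - R
H(L) = 14 (H(L) = 16 - 2*L/L = 16 - 2*1 = 16 - 2 = 14)
B(d) = 13 + d (B(d) = (14 + d) - 1 = 13 + d)
B(A(8)) + 3342 = (13 + (2 - 1*8)) + 3342 = (13 + (2 - 8)) + 3342 = (13 - 6) + 3342 = 7 + 3342 = 3349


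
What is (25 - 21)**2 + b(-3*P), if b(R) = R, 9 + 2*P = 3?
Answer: 25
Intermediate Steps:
P = -3 (P = -9/2 + (1/2)*3 = -9/2 + 3/2 = -3)
(25 - 21)**2 + b(-3*P) = (25 - 21)**2 - 3*(-3) = 4**2 + 9 = 16 + 9 = 25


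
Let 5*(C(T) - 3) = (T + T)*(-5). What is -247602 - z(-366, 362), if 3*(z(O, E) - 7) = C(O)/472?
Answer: -116871693/472 ≈ -2.4761e+5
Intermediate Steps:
C(T) = 3 - 2*T (C(T) = 3 + ((T + T)*(-5))/5 = 3 + ((2*T)*(-5))/5 = 3 + (-10*T)/5 = 3 - 2*T)
z(O, E) = 3305/472 - O/708 (z(O, E) = 7 + ((3 - 2*O)/472)/3 = 7 + ((3 - 2*O)*(1/472))/3 = 7 + (3/472 - O/236)/3 = 7 + (1/472 - O/708) = 3305/472 - O/708)
-247602 - z(-366, 362) = -247602 - (3305/472 - 1/708*(-366)) = -247602 - (3305/472 + 61/118) = -247602 - 1*3549/472 = -247602 - 3549/472 = -116871693/472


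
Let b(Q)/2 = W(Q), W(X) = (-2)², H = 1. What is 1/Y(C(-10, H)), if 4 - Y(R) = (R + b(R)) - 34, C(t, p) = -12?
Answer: 1/42 ≈ 0.023810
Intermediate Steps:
W(X) = 4
b(Q) = 8 (b(Q) = 2*4 = 8)
Y(R) = 30 - R (Y(R) = 4 - ((R + 8) - 34) = 4 - ((8 + R) - 34) = 4 - (-26 + R) = 4 + (26 - R) = 30 - R)
1/Y(C(-10, H)) = 1/(30 - 1*(-12)) = 1/(30 + 12) = 1/42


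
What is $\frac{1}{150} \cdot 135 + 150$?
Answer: $\frac{1509}{10} \approx 150.9$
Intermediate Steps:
$\frac{1}{150} \cdot 135 + 150 = \frac{9}{10} + 150 = \frac{1509}{10}$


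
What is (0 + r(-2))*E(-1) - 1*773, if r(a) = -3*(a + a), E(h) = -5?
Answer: -833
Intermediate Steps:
r(a) = -6*a
(0 + r(-2))*E(-1) - 1*773 = (0 - 6*(-2))*(-5) - 1*773 = (0 + 12)*(-5) - 773 = 12*(-5) - 773 = -60 - 773 = -833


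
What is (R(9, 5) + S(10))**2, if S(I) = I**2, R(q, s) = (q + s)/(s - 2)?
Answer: 98596/9 ≈ 10955.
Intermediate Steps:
R(q, s) = (q + s)/(-2 + s)
(R(9, 5) + S(10))**2 = ((9 + 5)/(-2 + 5) + 10**2)**2 = (14/3 + 100)**2 = (314/3)**2 = 98596/9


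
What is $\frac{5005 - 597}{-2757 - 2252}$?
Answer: $- \frac{4408}{5009} \approx -0.88002$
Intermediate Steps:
$\frac{5005 - 597}{-2757 - 2252} = \frac{4408}{-5009} = 4408 \left(- \frac{1}{5009}\right) = - \frac{4408}{5009}$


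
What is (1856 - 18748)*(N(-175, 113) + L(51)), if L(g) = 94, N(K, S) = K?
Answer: 1368252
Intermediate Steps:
(1856 - 18748)*(N(-175, 113) + L(51)) = (1856 - 18748)*(-175 + 94) = -16892*(-81) = 1368252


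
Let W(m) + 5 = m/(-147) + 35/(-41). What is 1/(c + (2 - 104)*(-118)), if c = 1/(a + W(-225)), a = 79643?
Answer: 159994102/1925689013681 ≈ 8.3084e-5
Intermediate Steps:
W(m) = -240/41 - m/147 (W(m) = -5 + (m/(-147) + 35/(-41)) = -5 + (m*(-1/147) + 35*(-1/41)) = -5 + (-m/147 - 35/41) = -5 + (-35/41 - m/147) = -240/41 - m/147)
c = 2009/159994102 (c = 1/(79643 + (-240/41 - 1/147*(-225))) = 1/(79643 + (-240/41 + 75/49)) = 1/(79643 - 8685/2009) = 1/(159994102/2009) = 2009/159994102 ≈ 1.2557e-5)
1/(c + (2 - 104)*(-118)) = 1/(2009/159994102 + (2 - 104)*(-118)) = 1/(2009/159994102 - 102*(-118)) = 1/(2009/159994102 + 12036) = 1/(1925689013681/159994102) = 159994102/1925689013681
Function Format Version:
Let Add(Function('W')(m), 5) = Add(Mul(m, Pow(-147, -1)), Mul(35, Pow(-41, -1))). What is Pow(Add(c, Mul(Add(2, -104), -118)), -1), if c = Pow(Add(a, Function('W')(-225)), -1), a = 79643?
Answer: Rational(159994102, 1925689013681) ≈ 8.3084e-5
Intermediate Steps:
Function('W')(m) = Add(Rational(-240, 41), Mul(Rational(-1, 147), m)) (Function('W')(m) = Add(-5, Add(Mul(m, Pow(-147, -1)), Mul(35, Pow(-41, -1)))) = Add(-5, Add(Mul(m, Rational(-1, 147)), Mul(35, Rational(-1, 41)))) = Add(-5, Add(Mul(Rational(-1, 147), m), Rational(-35, 41))) = Add(-5, Add(Rational(-35, 41), Mul(Rational(-1, 147), m))) = Add(Rational(-240, 41), Mul(Rational(-1, 147), m)))
c = Rational(2009, 159994102) (c = Pow(Add(79643, Add(Rational(-240, 41), Mul(Rational(-1, 147), -225))), -1) = Pow(Add(79643, Add(Rational(-240, 41), Rational(75, 49))), -1) = Pow(Add(79643, Rational(-8685, 2009)), -1) = Pow(Rational(159994102, 2009), -1) = Rational(2009, 159994102) ≈ 1.2557e-5)
Pow(Add(c, Mul(Add(2, -104), -118)), -1) = Pow(Add(Rational(2009, 159994102), Mul(Add(2, -104), -118)), -1) = Pow(Add(Rational(2009, 159994102), Mul(-102, -118)), -1) = Pow(Add(Rational(2009, 159994102), 12036), -1) = Pow(Rational(1925689013681, 159994102), -1) = Rational(159994102, 1925689013681)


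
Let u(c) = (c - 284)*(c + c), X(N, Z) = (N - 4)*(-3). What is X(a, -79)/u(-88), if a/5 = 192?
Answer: -239/5456 ≈ -0.043805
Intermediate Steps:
a = 960 (a = 5*192 = 960)
X(N, Z) = 12 - 3*N (X(N, Z) = (-4 + N)*(-3) = 12 - 3*N)
u(c) = 2*c*(-284 + c) (u(c) = (-284 + c)*(2*c) = 2*c*(-284 + c))
X(a, -79)/u(-88) = (12 - 3*960)/((2*(-88)*(-284 - 88))) = (12 - 2880)/((2*(-88)*(-372))) = -2868/65472 = -2868*1/65472 = -239/5456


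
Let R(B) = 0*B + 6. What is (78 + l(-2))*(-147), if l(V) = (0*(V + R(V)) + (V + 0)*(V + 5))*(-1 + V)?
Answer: -14112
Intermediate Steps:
R(B) = 6 (R(B) = 0 + 6 = 6)
l(V) = V*(-1 + V)*(5 + V) (l(V) = (0*(V + 6) + (V + 0)*(V + 5))*(-1 + V) = (0*(6 + V) + V*(5 + V))*(-1 + V) = (0 + V*(5 + V))*(-1 + V) = (V*(5 + V))*(-1 + V) = V*(-1 + V)*(5 + V))
(78 + l(-2))*(-147) = (78 - 2*(-5 + (-2)**2 + 4*(-2)))*(-147) = (78 - 2*(-5 + 4 - 8))*(-147) = (78 - 2*(-9))*(-147) = (78 + 18)*(-147) = 96*(-147) = -14112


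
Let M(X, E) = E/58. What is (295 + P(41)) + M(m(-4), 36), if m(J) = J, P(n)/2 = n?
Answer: 10951/29 ≈ 377.62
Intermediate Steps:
P(n) = 2*n
M(X, E) = E/58 (M(X, E) = E*(1/58) = E/58)
(295 + P(41)) + M(m(-4), 36) = (295 + 2*41) + (1/58)*36 = (295 + 82) + 18/29 = 377 + 18/29 = 10951/29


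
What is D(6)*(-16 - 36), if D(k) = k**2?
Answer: -1872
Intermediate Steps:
D(6)*(-16 - 36) = 6**2*(-16 - 36) = 36*(-52) = -1872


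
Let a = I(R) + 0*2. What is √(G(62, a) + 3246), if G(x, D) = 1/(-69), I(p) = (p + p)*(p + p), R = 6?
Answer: √15454137/69 ≈ 56.974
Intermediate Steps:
I(p) = 4*p² (I(p) = (2*p)*(2*p) = 4*p²)
a = 144 (a = 4*6² + 0*2 = 4*36 + 0 = 144 + 0 = 144)
G(x, D) = -1/69
√(G(62, a) + 3246) = √(-1/69 + 3246) = √(223973/69) = √15454137/69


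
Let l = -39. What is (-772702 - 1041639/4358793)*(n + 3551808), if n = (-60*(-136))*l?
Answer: -3630271941858463200/1452931 ≈ -2.4986e+12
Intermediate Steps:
n = -318240 (n = -60*(-136)*(-39) = 8160*(-39) = -318240)
(-772702 - 1041639/4358793)*(n + 3551808) = (-772702 - 1041639/4358793)*(-318240 + 3551808) = (-772702 - 1041639*1/4358793)*3233568 = (-772702 - 347213/1452931)*3233568 = -1122683036775/1452931*3233568 = -3630271941858463200/1452931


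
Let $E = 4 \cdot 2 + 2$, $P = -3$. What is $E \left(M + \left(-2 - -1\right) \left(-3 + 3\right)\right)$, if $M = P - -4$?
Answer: $10$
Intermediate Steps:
$E = 10$ ($E = 8 + 2 = 10$)
$M = 1$ ($M = -3 - -4 = -3 + 4 = 1$)
$E \left(M + \left(-2 - -1\right) \left(-3 + 3\right)\right) = 10 \left(1 + \left(-2 - -1\right) \left(-3 + 3\right)\right) = 10 \left(1 + \left(-2 + 1\right) 0\right) = 10 \left(1 - 0\right) = 10 \left(1 + 0\right) = 10 \cdot 1 = 10$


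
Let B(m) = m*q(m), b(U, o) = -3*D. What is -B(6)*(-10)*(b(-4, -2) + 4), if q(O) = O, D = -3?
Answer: 4680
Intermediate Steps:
b(U, o) = 9 (b(U, o) = -3*(-3) = 9)
B(m) = m² (B(m) = m*m = m²)
-B(6)*(-10)*(b(-4, -2) + 4) = -6²*(-10)*(9 + 4) = -36*(-10)*13 = -(-360)*13 = -1*(-4680) = 4680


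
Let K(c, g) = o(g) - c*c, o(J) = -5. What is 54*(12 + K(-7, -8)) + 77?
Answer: -2191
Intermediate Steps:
K(c, g) = -5 - c² (K(c, g) = -5 - c*c = -5 - c²)
54*(12 + K(-7, -8)) + 77 = 54*(12 + (-5 - 1*(-7)²)) + 77 = 54*(12 + (-5 - 1*49)) + 77 = 54*(12 + (-5 - 49)) + 77 = 54*(12 - 54) + 77 = 54*(-42) + 77 = -2268 + 77 = -2191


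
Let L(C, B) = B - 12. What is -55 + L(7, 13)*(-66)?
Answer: -121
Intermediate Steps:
L(C, B) = -12 + B
-55 + L(7, 13)*(-66) = -55 + (-12 + 13)*(-66) = -55 + 1*(-66) = -55 - 66 = -121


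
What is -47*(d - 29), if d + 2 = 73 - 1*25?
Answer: -799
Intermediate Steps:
d = 46 (d = -2 + (73 - 1*25) = -2 + (73 - 25) = -2 + 48 = 46)
-47*(d - 29) = -47*(46 - 29) = -47*17 = -799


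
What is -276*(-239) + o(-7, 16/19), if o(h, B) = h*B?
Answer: 1253204/19 ≈ 65958.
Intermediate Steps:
o(h, B) = B*h
-276*(-239) + o(-7, 16/19) = -276*(-239) + (16/19)*(-7) = 65964 + (16*(1/19))*(-7) = 65964 + (16/19)*(-7) = 65964 - 112/19 = 1253204/19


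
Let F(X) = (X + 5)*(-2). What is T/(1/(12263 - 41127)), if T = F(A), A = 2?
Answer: 404096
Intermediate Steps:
F(X) = -10 - 2*X (F(X) = (5 + X)*(-2) = -10 - 2*X)
T = -14 (T = -10 - 2*2 = -10 - 4 = -14)
T/(1/(12263 - 41127)) = -14/(1/(12263 - 41127)) = -14/(1/(-28864)) = -14/(-1/28864) = -14*(-28864) = 404096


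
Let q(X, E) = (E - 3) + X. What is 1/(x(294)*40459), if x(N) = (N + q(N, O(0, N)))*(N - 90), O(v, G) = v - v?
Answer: 1/4828377060 ≈ 2.0711e-10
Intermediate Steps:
O(v, G) = 0
q(X, E) = -3 + E + X (q(X, E) = (-3 + E) + X = -3 + E + X)
x(N) = (-90 + N)*(-3 + 2*N) (x(N) = (N + (-3 + 0 + N))*(N - 90) = (N + (-3 + N))*(-90 + N) = (-3 + 2*N)*(-90 + N) = (-90 + N)*(-3 + 2*N))
1/(x(294)*40459) = 1/((270 - 183*294 + 2*294²)*40459) = (1/40459)/(270 - 53802 + 2*86436) = (1/40459)/(270 - 53802 + 172872) = (1/40459)/119340 = (1/119340)*(1/40459) = 1/4828377060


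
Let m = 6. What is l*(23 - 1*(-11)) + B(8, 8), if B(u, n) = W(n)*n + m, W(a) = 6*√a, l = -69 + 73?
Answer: 142 + 96*√2 ≈ 277.76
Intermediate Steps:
l = 4
B(u, n) = 6 + 6*n^(3/2) (B(u, n) = (6*√n)*n + 6 = 6*n^(3/2) + 6 = 6 + 6*n^(3/2))
l*(23 - 1*(-11)) + B(8, 8) = 4*(23 - 1*(-11)) + (6 + 6*8^(3/2)) = 4*(23 + 11) + (6 + 6*(16*√2)) = 4*34 + (6 + 96*√2) = 136 + (6 + 96*√2) = 142 + 96*√2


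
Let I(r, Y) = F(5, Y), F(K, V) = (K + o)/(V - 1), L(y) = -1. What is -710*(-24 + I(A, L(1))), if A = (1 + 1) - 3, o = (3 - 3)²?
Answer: 18815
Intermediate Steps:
o = 0 (o = 0² = 0)
A = -1 (A = 2 - 3 = -1)
F(K, V) = K/(-1 + V) (F(K, V) = (K + 0)/(V - 1) = K/(-1 + V))
I(r, Y) = 5/(-1 + Y)
-710*(-24 + I(A, L(1))) = -710*(-24 + 5/(-1 - 1)) = -710*(-24 + 5/(-2)) = -710*(-24 + 5*(-½)) = -710*(-24 - 5/2) = -710*(-53/2) = 18815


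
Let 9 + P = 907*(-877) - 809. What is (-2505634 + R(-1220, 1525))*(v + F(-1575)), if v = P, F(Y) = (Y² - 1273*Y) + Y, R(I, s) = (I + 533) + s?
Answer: -9237106535328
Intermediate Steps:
R(I, s) = 533 + I + s (R(I, s) = (533 + I) + s = 533 + I + s)
F(Y) = Y² - 1272*Y
P = -796257 (P = -9 + (907*(-877) - 809) = -9 + (-795439 - 809) = -9 - 796248 = -796257)
v = -796257
(-2505634 + R(-1220, 1525))*(v + F(-1575)) = (-2505634 + (533 - 1220 + 1525))*(-796257 - 1575*(-1272 - 1575)) = (-2505634 + 838)*(-796257 - 1575*(-2847)) = -2504796*(-796257 + 4484025) = -2504796*3687768 = -9237106535328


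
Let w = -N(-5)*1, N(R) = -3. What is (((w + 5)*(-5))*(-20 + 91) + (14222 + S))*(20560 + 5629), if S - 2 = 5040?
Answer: 430128136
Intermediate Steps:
S = 5042 (S = 2 + 5040 = 5042)
w = 3 (w = -1*(-3)*1 = 3*1 = 3)
(((w + 5)*(-5))*(-20 + 91) + (14222 + S))*(20560 + 5629) = (((3 + 5)*(-5))*(-20 + 91) + (14222 + 5042))*(20560 + 5629) = ((8*(-5))*71 + 19264)*26189 = (-40*71 + 19264)*26189 = (-2840 + 19264)*26189 = 16424*26189 = 430128136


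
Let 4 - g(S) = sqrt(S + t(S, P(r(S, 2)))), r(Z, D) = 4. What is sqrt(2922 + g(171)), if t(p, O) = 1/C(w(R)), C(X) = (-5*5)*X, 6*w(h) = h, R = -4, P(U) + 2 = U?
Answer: sqrt(292600 - 10*sqrt(17106))/10 ≈ 53.971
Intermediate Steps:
P(U) = -2 + U
w(h) = h/6
C(X) = -25*X
t(p, O) = 3/50 (t(p, O) = 1/(-25*(-4)/6) = 1/(-25*(-2/3)) = 1/(50/3) = 3/50)
g(S) = 4 - sqrt(3/50 + S) (g(S) = 4 - sqrt(S + 3/50) = 4 - sqrt(3/50 + S))
sqrt(2922 + g(171)) = sqrt(2922 + (4 - sqrt(6 + 100*171)/10)) = sqrt(2922 + (4 - sqrt(6 + 17100)/10)) = sqrt(2922 + (4 - sqrt(17106)/10)) = sqrt(2926 - sqrt(17106)/10)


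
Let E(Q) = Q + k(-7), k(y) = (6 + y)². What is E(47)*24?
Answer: 1152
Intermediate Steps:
E(Q) = 1 + Q (E(Q) = Q + (6 - 7)² = Q + (-1)² = Q + 1 = 1 + Q)
E(47)*24 = (1 + 47)*24 = 48*24 = 1152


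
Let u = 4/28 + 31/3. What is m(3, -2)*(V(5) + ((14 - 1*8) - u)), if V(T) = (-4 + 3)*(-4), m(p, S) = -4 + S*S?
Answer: 0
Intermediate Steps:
m(p, S) = -4 + S**2
V(T) = 4 (V(T) = -1*(-4) = 4)
u = 220/21 (u = 4*(1/28) + 31*(1/3) = 1/7 + 31/3 = 220/21 ≈ 10.476)
m(3, -2)*(V(5) + ((14 - 1*8) - u)) = (-4 + (-2)**2)*(4 + ((14 - 1*8) - 1*220/21)) = (-4 + 4)*(4 + ((14 - 8) - 220/21)) = 0*(4 + (6 - 220/21)) = 0*(4 - 94/21) = 0*(-10/21) = 0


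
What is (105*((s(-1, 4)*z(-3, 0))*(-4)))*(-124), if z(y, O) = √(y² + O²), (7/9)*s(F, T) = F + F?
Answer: -401760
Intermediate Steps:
s(F, T) = 18*F/7 (s(F, T) = 9*(F + F)/7 = 9*(2*F)/7 = 18*F/7)
z(y, O) = √(O² + y²)
(105*((s(-1, 4)*z(-3, 0))*(-4)))*(-124) = (105*((((18/7)*(-1))*√(0² + (-3)²))*(-4)))*(-124) = (105*(-18*√(0 + 9)/7*(-4)))*(-124) = (105*(-18*√9/7*(-4)))*(-124) = (105*(-18/7*3*(-4)))*(-124) = (105*(-54/7*(-4)))*(-124) = (105*(216/7))*(-124) = 3240*(-124) = -401760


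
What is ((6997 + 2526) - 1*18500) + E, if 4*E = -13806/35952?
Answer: -215163037/23968 ≈ -8977.1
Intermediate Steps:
E = -2301/23968 (E = (-13806/35952)/4 = (-13806*1/35952)/4 = (¼)*(-2301/5992) = -2301/23968 ≈ -0.096003)
((6997 + 2526) - 1*18500) + E = ((6997 + 2526) - 1*18500) - 2301/23968 = (9523 - 18500) - 2301/23968 = -8977 - 2301/23968 = -215163037/23968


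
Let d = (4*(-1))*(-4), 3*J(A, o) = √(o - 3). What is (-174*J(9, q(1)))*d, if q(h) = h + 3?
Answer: -928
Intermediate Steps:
q(h) = 3 + h
J(A, o) = √(-3 + o)/3 (J(A, o) = √(o - 3)/3 = √(-3 + o)/3)
d = 16 (d = -4*(-4) = 16)
(-174*J(9, q(1)))*d = -58*√(-3 + (3 + 1))*16 = -58*√(-3 + 4)*16 = -58*√1*16 = -58*16 = -928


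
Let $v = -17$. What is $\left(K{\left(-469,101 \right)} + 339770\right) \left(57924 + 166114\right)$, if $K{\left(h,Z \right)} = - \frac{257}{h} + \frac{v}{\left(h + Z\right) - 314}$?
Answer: $\frac{12174038509966233}{159929} \approx 7.6122 \cdot 10^{10}$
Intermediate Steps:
$K{\left(h,Z \right)} = - \frac{257}{h} - \frac{17}{-314 + Z + h}$ ($K{\left(h,Z \right)} = - \frac{257}{h} - \frac{17}{\left(h + Z\right) - 314} = - \frac{257}{h} - \frac{17}{\left(Z + h\right) - 314} = - \frac{257}{h} - \frac{17}{-314 + Z + h}$)
$\left(K{\left(-469,101 \right)} + 339770\right) \left(57924 + 166114\right) = \left(\frac{80698 - -128506 - 25957}{\left(-469\right) \left(-314 + 101 - 469\right)} + 339770\right) \left(57924 + 166114\right) = \left(- \frac{80698 + 128506 - 25957}{469 \left(-682\right)} + 339770\right) 224038 = \left(\left(- \frac{1}{469}\right) \left(- \frac{1}{682}\right) 183247 + 339770\right) 224038 = \left(\frac{183247}{319858} + 339770\right) 224038 = \frac{108678335907}{319858} \cdot 224038 = \frac{12174038509966233}{159929}$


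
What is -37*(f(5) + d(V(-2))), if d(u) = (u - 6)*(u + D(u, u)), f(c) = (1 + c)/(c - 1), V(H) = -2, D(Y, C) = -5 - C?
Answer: -3071/2 ≈ -1535.5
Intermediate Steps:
f(c) = (1 + c)/(-1 + c)
d(u) = 30 - 5*u (d(u) = (u - 6)*(u + (-5 - u)) = (-6 + u)*(-5) = 30 - 5*u)
-37*(f(5) + d(V(-2))) = -37*((1 + 5)/(-1 + 5) + (30 - 5*(-2))) = -37*(6/4 + (30 + 10)) = -37*((¼)*6 + 40) = -37*(3/2 + 40) = -37*83/2 = -3071/2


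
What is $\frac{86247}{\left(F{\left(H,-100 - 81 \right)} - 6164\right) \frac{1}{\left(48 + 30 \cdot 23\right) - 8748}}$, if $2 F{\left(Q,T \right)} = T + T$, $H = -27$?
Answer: $\frac{5117322}{47} \approx 1.0888 \cdot 10^{5}$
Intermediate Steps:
$F{\left(Q,T \right)} = T$ ($F{\left(Q,T \right)} = \frac{T + T}{2} = \frac{2 T}{2} = T$)
$\frac{86247}{\left(F{\left(H,-100 - 81 \right)} - 6164\right) \frac{1}{\left(48 + 30 \cdot 23\right) - 8748}} = \frac{86247}{\left(\left(-100 - 81\right) - 6164\right) \frac{1}{\left(48 + 30 \cdot 23\right) - 8748}} = \frac{86247}{\left(-181 - 6164\right) \frac{1}{\left(48 + 690\right) - 8748}} = \frac{86247}{\left(-6345\right) \frac{1}{738 - 8748}} = \frac{86247}{\left(-6345\right) \frac{1}{-8010}} = \frac{86247}{\left(-6345\right) \left(- \frac{1}{8010}\right)} = \frac{86247}{\frac{141}{178}} = 86247 \cdot \frac{178}{141} = \frac{5117322}{47}$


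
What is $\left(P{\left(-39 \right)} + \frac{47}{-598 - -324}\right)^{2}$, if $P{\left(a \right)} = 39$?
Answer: $\frac{113188321}{75076} \approx 1507.7$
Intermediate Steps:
$\left(P{\left(-39 \right)} + \frac{47}{-598 - -324}\right)^{2} = \left(39 + \frac{47}{-598 - -324}\right)^{2} = \left(39 + \frac{47}{-598 + 324}\right)^{2} = \left(39 + \frac{47}{-274}\right)^{2} = \left(39 + 47 \left(- \frac{1}{274}\right)\right)^{2} = \left(39 - \frac{47}{274}\right)^{2} = \left(\frac{10639}{274}\right)^{2} = \frac{113188321}{75076}$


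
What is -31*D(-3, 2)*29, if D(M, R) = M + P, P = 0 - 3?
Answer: 5394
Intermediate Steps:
P = -3
D(M, R) = -3 + M (D(M, R) = M - 3 = -3 + M)
-31*D(-3, 2)*29 = -31*(-3 - 3)*29 = -31*(-6)*29 = 186*29 = 5394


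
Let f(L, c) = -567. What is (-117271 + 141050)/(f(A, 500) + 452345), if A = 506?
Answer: 23779/451778 ≈ 0.052634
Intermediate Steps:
(-117271 + 141050)/(f(A, 500) + 452345) = (-117271 + 141050)/(-567 + 452345) = 23779/451778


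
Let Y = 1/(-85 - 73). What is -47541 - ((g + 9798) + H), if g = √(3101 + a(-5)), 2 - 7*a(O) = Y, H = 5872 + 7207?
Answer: -70418 - √3793605438/1106 ≈ -70474.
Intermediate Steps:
Y = -1/158 (Y = 1/(-158) = -1/158 ≈ -0.0063291)
H = 13079
a(O) = 317/1106 (a(O) = 2/7 - ⅐*(-1/158) = 2/7 + 1/1106 = 317/1106)
g = √3793605438/1106 (g = √(3101 + 317/1106) = √(3430023/1106) = √3793605438/1106 ≈ 55.689)
-47541 - ((g + 9798) + H) = -47541 - ((√3793605438/1106 + 9798) + 13079) = -47541 - ((9798 + √3793605438/1106) + 13079) = -47541 - (22877 + √3793605438/1106) = -47541 + (-22877 - √3793605438/1106) = -70418 - √3793605438/1106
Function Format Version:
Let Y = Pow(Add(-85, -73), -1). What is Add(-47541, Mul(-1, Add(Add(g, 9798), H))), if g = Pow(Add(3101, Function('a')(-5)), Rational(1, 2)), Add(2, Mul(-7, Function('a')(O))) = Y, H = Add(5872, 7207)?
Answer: Add(-70418, Mul(Rational(-1, 1106), Pow(3793605438, Rational(1, 2)))) ≈ -70474.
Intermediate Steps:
Y = Rational(-1, 158) (Y = Pow(-158, -1) = Rational(-1, 158) ≈ -0.0063291)
H = 13079
Function('a')(O) = Rational(317, 1106) (Function('a')(O) = Add(Rational(2, 7), Mul(Rational(-1, 7), Rational(-1, 158))) = Add(Rational(2, 7), Rational(1, 1106)) = Rational(317, 1106))
g = Mul(Rational(1, 1106), Pow(3793605438, Rational(1, 2))) (g = Pow(Add(3101, Rational(317, 1106)), Rational(1, 2)) = Pow(Rational(3430023, 1106), Rational(1, 2)) = Mul(Rational(1, 1106), Pow(3793605438, Rational(1, 2))) ≈ 55.689)
Add(-47541, Mul(-1, Add(Add(g, 9798), H))) = Add(-47541, Mul(-1, Add(Add(Mul(Rational(1, 1106), Pow(3793605438, Rational(1, 2))), 9798), 13079))) = Add(-47541, Mul(-1, Add(Add(9798, Mul(Rational(1, 1106), Pow(3793605438, Rational(1, 2)))), 13079))) = Add(-47541, Mul(-1, Add(22877, Mul(Rational(1, 1106), Pow(3793605438, Rational(1, 2)))))) = Add(-47541, Add(-22877, Mul(Rational(-1, 1106), Pow(3793605438, Rational(1, 2))))) = Add(-70418, Mul(Rational(-1, 1106), Pow(3793605438, Rational(1, 2))))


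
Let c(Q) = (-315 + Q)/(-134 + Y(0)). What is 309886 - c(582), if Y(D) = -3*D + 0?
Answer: 41524991/134 ≈ 3.0989e+5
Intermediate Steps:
Y(D) = -3*D
c(Q) = 315/134 - Q/134 (c(Q) = (-315 + Q)/(-134 - 3*0) = (-315 + Q)/(-134 + 0) = (-315 + Q)/(-134) = (-315 + Q)*(-1/134) = 315/134 - Q/134)
309886 - c(582) = 309886 - (315/134 - 1/134*582) = 309886 - (315/134 - 291/67) = 309886 - 1*(-267/134) = 309886 + 267/134 = 41524991/134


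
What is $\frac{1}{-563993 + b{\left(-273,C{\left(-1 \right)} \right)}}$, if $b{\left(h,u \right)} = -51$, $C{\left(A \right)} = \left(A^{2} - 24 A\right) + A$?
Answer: $- \frac{1}{564044} \approx -1.7729 \cdot 10^{-6}$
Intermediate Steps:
$C{\left(A \right)} = A^{2} - 23 A$
$\frac{1}{-563993 + b{\left(-273,C{\left(-1 \right)} \right)}} = \frac{1}{-563993 - 51} = \frac{1}{-564044} = - \frac{1}{564044}$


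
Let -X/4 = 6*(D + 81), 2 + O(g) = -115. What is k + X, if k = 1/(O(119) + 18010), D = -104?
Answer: 9876937/17893 ≈ 552.00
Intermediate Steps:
O(g) = -117 (O(g) = -2 - 115 = -117)
k = 1/17893 (k = 1/(-117 + 18010) = 1/17893 ≈ 5.5888e-5)
X = 552 (X = -24*(-104 + 81) = -24*(-23) = -4*(-138) = 552)
k + X = 1/17893 + 552 = 9876937/17893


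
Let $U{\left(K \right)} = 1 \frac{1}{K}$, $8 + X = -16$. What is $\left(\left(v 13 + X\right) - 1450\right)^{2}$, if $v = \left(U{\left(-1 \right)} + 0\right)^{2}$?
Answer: $2134521$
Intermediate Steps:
$X = -24$ ($X = -8 - 16 = -24$)
$U{\left(K \right)} = \frac{1}{K}$
$v = 1$ ($v = \left(\frac{1}{-1} + 0\right)^{2} = \left(-1 + 0\right)^{2} = \left(-1\right)^{2} = 1$)
$\left(\left(v 13 + X\right) - 1450\right)^{2} = \left(\left(1 \cdot 13 - 24\right) - 1450\right)^{2} = \left(\left(13 - 24\right) - 1450\right)^{2} = \left(-11 - 1450\right)^{2} = \left(-1461\right)^{2} = 2134521$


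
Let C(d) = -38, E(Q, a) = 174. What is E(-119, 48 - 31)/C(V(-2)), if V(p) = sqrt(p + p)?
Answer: -87/19 ≈ -4.5789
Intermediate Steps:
V(p) = sqrt(2)*sqrt(p) (V(p) = sqrt(2*p) = sqrt(2)*sqrt(p))
E(-119, 48 - 31)/C(V(-2)) = 174/(-38) = 174*(-1/38) = -87/19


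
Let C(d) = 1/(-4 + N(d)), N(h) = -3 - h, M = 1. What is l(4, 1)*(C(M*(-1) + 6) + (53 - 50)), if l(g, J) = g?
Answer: 35/3 ≈ 11.667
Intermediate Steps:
C(d) = 1/(-7 - d) (C(d) = 1/(-4 + (-3 - d)) = 1/(-7 - d))
l(4, 1)*(C(M*(-1) + 6) + (53 - 50)) = 4*(-1/(7 + (1*(-1) + 6)) + (53 - 50)) = 4*(-1/(7 + (-1 + 6)) + 3) = 4*(-1/(7 + 5) + 3) = 4*(-1/12 + 3) = 4*(35/12) = 35/3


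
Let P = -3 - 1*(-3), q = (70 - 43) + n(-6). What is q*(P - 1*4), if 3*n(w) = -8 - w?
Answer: -316/3 ≈ -105.33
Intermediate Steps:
n(w) = -8/3 - w/3 (n(w) = (-8 - w)/3 = -8/3 - w/3)
q = 79/3 (q = (70 - 43) + (-8/3 - ⅓*(-6)) = 27 + (-8/3 + 2) = 27 - ⅔ = 79/3 ≈ 26.333)
P = 0 (P = -3 + 3 = 0)
q*(P - 1*4) = 79*(0 - 1*4)/3 = 79*(0 - 4)/3 = (79/3)*(-4) = -316/3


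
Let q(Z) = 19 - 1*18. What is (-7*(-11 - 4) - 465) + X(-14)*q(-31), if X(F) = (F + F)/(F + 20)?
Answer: -1094/3 ≈ -364.67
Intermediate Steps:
q(Z) = 1 (q(Z) = 19 - 18 = 1)
X(F) = 2*F/(20 + F) (X(F) = (2*F)/(20 + F) = 2*F/(20 + F))
(-7*(-11 - 4) - 465) + X(-14)*q(-31) = (-7*(-11 - 4) - 465) + (2*(-14)/(20 - 14))*1 = (-7*(-15) - 465) + (2*(-14)/6)*1 = (105 - 465) + (2*(-14)*(1/6))*1 = -360 - 14/3*1 = -360 - 14/3 = -1094/3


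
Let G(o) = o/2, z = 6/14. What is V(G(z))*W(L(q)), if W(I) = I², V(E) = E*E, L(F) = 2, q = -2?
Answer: 9/49 ≈ 0.18367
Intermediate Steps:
z = 3/7 (z = 6*(1/14) = 3/7 ≈ 0.42857)
G(o) = o/2 (G(o) = o*(½) = o/2)
V(E) = E²
V(G(z))*W(L(q)) = ((½)*(3/7))²*2² = (3/14)²*4 = (9/196)*4 = 9/49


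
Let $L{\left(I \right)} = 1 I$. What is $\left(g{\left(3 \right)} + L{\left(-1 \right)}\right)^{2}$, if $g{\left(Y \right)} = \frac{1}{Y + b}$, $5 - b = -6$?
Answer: $\frac{169}{196} \approx 0.86224$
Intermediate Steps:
$b = 11$ ($b = 5 - -6 = 5 + 6 = 11$)
$L{\left(I \right)} = I$
$g{\left(Y \right)} = \frac{1}{11 + Y}$ ($g{\left(Y \right)} = \frac{1}{Y + 11} = \frac{1}{11 + Y}$)
$\left(g{\left(3 \right)} + L{\left(-1 \right)}\right)^{2} = \left(\frac{1}{11 + 3} - 1\right)^{2} = \left(\frac{1}{14} - 1\right)^{2} = \left(- \frac{13}{14}\right)^{2} = \frac{169}{196}$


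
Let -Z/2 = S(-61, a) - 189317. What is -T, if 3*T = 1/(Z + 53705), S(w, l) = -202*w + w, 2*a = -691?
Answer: -1/1223451 ≈ -8.1736e-7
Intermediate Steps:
a = -691/2 (a = (½)*(-691) = -691/2 ≈ -345.50)
S(w, l) = -201*w
Z = 354112 (Z = -2*(-201*(-61) - 189317) = -2*(12261 - 189317) = -2*(-177056) = 354112)
T = 1/1223451 (T = 1/(3*(354112 + 53705)) = (⅓)/407817 = (⅓)*(1/407817) = 1/1223451 ≈ 8.1736e-7)
-T = -1*1/1223451 = -1/1223451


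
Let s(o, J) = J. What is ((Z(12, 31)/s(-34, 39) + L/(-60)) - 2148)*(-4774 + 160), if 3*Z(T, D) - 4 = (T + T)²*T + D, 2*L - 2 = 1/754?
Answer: 435977326783/45240 ≈ 9.6370e+6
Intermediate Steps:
L = 1509/1508 (L = 1 + (½)/754 = 1 + (½)*(1/754) = 1 + 1/1508 = 1509/1508 ≈ 1.0007)
Z(T, D) = 4/3 + D/3 + 4*T³/3 (Z(T, D) = 4/3 + ((T + T)²*T + D)/3 = 4/3 + ((2*T)²*T + D)/3 = 4/3 + ((4*T²)*T + D)/3 = 4/3 + (4*T³ + D)/3 = 4/3 + (D + 4*T³)/3 = 4/3 + (D/3 + 4*T³/3) = 4/3 + D/3 + 4*T³/3)
((Z(12, 31)/s(-34, 39) + L/(-60)) - 2148)*(-4774 + 160) = (((4/3 + (⅓)*31 + (4/3)*12³)/39 + (1509/1508)/(-60)) - 2148)*(-4774 + 160) = (((4/3 + 31/3 + (4/3)*1728)*(1/39) + (1509/1508)*(-1/60)) - 2148)*(-4614) = (((4/3 + 31/3 + 2304)*(1/39) - 503/30160) - 2148)*(-4614) = (((6947/3)*(1/39) - 503/30160) - 2148)*(-4614) = ((6947/117 - 503/30160) - 2148)*(-4614) = (16112513/271440 - 2148)*(-4614) = -566940607/271440*(-4614) = 435977326783/45240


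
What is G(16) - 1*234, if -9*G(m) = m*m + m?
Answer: -2378/9 ≈ -264.22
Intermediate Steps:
G(m) = -m/9 - m²/9 (G(m) = -(m*m + m)/9 = -(m² + m)/9 = -(m + m²)/9 = -m/9 - m²/9)
G(16) - 1*234 = -⅑*16*(1 + 16) - 1*234 = -⅑*16*17 - 234 = -272/9 - 234 = -2378/9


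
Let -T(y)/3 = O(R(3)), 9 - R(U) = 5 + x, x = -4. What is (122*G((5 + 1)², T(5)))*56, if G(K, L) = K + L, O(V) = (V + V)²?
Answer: -5001024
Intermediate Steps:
R(U) = 8 (R(U) = 9 - (5 - 4) = 9 - 1*1 = 9 - 1 = 8)
O(V) = 4*V² (O(V) = (2*V)² = 4*V²)
T(y) = -768 (T(y) = -12*8² = -12*64 = -3*256 = -768)
(122*G((5 + 1)², T(5)))*56 = (122*((5 + 1)² - 768))*56 = (122*(6² - 768))*56 = (122*(36 - 768))*56 = (122*(-732))*56 = -89304*56 = -5001024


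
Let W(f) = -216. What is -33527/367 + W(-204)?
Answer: -112799/367 ≈ -307.35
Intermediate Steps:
-33527/367 + W(-204) = -33527/367 - 216 = -112799/367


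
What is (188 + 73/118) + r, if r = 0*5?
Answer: 22257/118 ≈ 188.62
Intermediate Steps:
r = 0
(188 + 73/118) + r = (188 + 73/118) + 0 = 22257/118 + 0 = 22257/118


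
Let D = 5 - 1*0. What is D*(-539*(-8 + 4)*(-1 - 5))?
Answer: -64680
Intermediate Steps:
D = 5 (D = 5 + 0 = 5)
D*(-539*(-8 + 4)*(-1 - 5)) = 5*(-539*(-8 + 4)*(-1 - 5)) = 5*(-(-2156)*(-6)) = 5*(-539*24) = 5*(-12936) = -64680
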